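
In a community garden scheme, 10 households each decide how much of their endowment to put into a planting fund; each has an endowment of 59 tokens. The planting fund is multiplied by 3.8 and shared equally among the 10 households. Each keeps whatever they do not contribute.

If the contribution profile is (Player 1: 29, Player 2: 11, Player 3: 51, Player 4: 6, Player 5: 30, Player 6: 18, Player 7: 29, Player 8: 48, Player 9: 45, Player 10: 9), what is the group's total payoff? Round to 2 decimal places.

Total contributed: 29 + 11 + 51 + 6 + 30 + 18 + 29 + 48 + 45 + 9 = 276; total kept: 10 × 59 − 276 = 314.
The planting fund pays out 3.8 × 276 = 1048.80 in aggregate.
Group total = 314 + 1048.80 = 1362.80.

1362.80 tokens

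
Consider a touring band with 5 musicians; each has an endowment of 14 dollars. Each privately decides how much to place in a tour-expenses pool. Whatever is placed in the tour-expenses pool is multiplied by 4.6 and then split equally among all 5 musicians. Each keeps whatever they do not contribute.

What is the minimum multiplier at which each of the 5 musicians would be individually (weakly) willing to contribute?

5

A contributed unit returns (multiplier)/5 to its contributor.
This reaches 1 exactly when the multiplier is 5.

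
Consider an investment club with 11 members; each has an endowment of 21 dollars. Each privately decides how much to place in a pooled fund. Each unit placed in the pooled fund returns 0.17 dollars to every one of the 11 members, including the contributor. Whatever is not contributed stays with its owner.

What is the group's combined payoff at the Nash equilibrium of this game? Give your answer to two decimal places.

231.00 dollars

The private return per contributed unit is 0.17 < 1, so contributing 0 is dominant for every player. At the Nash equilibrium everyone keeps their 21, and the group total is 11 × 21 = 231.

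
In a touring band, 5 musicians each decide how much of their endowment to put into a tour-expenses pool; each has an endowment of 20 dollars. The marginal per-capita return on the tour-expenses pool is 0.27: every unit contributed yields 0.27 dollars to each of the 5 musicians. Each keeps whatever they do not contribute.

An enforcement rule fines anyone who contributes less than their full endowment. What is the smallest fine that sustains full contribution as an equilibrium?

Given the others contribute fully, the best deviation is to contribute 0 (any partial contribution still incurs the fine and gives up units whose private return 0.27 is below 1).
Deviating from 20 to 0 saves 20 dollars but forfeits the deviator's share of the drop in the tour-expenses pool: 0.27 × 20 = 5.40.
So the deviation gain is 20 − 5.40 = 14.60, and the fine must be at least 14.60 dollars to wipe it out.

14.60 dollars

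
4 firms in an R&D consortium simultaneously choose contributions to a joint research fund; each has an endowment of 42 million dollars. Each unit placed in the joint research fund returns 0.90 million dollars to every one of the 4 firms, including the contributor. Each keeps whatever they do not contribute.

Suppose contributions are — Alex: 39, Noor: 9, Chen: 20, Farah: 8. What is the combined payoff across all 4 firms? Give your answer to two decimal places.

Total contributed: 39 + 9 + 20 + 8 = 76; total kept: 4 × 42 − 76 = 92.
The joint research fund pays out 0.90 × 4 × 76 = 273.60 in aggregate.
Group total = 92 + 273.60 = 365.60.

365.60 million dollars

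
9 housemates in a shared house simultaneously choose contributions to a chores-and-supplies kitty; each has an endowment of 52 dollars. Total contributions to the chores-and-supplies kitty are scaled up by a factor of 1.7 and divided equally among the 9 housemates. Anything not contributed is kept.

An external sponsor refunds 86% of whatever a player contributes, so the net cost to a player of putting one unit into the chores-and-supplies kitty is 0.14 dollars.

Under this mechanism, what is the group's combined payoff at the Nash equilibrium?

1198.08 dollars

Under the mechanism each unit contributed yields (1.7/9) / 0.14 = 1.3492 back to its contributor per unit of net cost, which exceeds 1, making full contribution the dominant choice for everyone.
At the Nash equilibrium everyone contributes 52. Group total payoff = 9 × (52 × 0.86 + 1.7 × 52) = 1198.08.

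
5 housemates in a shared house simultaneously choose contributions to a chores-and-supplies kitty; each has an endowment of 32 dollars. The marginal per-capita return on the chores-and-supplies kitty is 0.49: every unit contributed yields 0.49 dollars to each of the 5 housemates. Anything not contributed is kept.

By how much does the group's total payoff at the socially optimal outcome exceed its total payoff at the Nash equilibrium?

The private return per contributed unit is 0.49 < 1, so contributing 0 is dominant for every player. At the Nash equilibrium everyone keeps their 32, and the group total is 5 × 32 = 160.
Each contributed unit returns 2.450 to the group as a whole (0.49 to each of 5 players), which exceeds 1, so the social optimum is full contribution: group total = 2.450 × 160 = 392.00.
Efficiency loss = 392.00 − 160 = 232.00.

232.00 dollars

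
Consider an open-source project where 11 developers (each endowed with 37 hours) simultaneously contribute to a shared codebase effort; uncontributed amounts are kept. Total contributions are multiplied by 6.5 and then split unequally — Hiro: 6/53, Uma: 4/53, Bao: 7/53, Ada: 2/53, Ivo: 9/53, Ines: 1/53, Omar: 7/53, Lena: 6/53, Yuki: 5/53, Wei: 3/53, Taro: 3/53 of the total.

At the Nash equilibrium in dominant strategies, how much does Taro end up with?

50.61 hours

For player j, contributing a unit is worthwhile iff 6.5 × (j's share) ≥ 1, i.e. iff j's share is at least 0.1538.
Only Ivo (9/53) clears that bar, contributing 37; the remaining 10 contribute 0. Total contributed: 37.
Taro keeps 37 and receives 6.5 × 37 × 3/53 = 13.61 from the shared codebase effort, for a payoff of 50.61.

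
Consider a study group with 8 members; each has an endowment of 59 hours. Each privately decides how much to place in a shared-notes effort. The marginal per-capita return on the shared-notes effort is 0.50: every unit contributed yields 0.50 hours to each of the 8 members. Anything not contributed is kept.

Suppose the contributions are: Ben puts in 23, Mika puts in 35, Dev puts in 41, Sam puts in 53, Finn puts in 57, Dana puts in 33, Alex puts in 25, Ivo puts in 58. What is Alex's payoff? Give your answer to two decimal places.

Total contributed: 23 + 35 + 41 + 53 + 57 + 33 + 25 + 58 = 325.
Each receives 0.50 × 325 = 162.50 from the shared-notes effort.
Alex keeps 59 − 25 = 34, so Alex's payoff is 34 + 162.50 = 196.50.

196.50 hours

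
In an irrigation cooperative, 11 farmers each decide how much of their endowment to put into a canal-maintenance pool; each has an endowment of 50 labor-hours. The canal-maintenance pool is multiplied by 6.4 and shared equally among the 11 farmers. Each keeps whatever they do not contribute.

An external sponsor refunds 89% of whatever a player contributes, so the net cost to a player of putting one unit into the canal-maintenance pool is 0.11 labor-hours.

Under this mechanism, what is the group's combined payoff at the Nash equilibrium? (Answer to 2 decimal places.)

With the mechanism, a contributed unit returns (6.4/11) / 0.11 = 5.2893 per unit of net cost to the contributor — now above 1 — so contributing fully is weakly dominant for every player.
So the Nash equilibrium is full contribution by all 11; the group earns 11 × (50 × 0.89 + 6.4 × 50) = 4009.50.

4009.50 labor-hours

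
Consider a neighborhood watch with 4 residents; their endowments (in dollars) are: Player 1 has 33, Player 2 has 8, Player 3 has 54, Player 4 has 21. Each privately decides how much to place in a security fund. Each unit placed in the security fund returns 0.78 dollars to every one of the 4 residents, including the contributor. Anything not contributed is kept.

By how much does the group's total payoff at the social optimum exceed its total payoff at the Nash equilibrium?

245.92 dollars

The private return per contributed unit is 0.78 < 1 for everyone, so the Nash equilibrium is zero contribution and the group total is Σ E_j = 33 + 8 + 54 + 21 = 116.
Each contributed unit returns 3.120 to the group, so the social optimum is full contribution by everyone: group total = 3.120 × 116 = 361.92.
Efficiency loss = (3.120 − 1) × 116 = 245.92.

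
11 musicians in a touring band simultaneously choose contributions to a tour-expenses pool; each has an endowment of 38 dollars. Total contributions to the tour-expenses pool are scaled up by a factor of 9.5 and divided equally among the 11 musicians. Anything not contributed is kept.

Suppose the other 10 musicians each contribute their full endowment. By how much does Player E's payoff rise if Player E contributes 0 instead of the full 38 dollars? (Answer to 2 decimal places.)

5.18 dollars

Switching from a contribution of 38 to 0 lets Player E keep an extra 38 dollars, but lowers the tour-expenses pool by 38, which costs Player E their own share of that drop: 9.5/11 × 38 = 32.82.
Net gain = 38 − 32.82 = 5.18. The private return per contributed unit (0.8636) is below 1, so free-riding is indeed the best response regardless of what the others do.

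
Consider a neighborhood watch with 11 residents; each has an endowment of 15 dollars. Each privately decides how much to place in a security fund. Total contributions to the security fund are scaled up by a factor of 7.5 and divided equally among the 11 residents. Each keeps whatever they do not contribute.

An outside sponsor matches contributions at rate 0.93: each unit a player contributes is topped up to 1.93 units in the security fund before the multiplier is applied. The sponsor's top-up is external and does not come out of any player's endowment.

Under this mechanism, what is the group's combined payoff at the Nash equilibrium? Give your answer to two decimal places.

2388.38 dollars

Under the mechanism each unit contributed yields 7.5 × 1.93 / 11 = 1.3159 back to its contributor per unit of net cost, which exceeds 1, making full contribution the dominant choice for everyone.
So the Nash equilibrium is full contribution by all 11; the group earns 7.5 × 1.93 × 165 = 2388.38.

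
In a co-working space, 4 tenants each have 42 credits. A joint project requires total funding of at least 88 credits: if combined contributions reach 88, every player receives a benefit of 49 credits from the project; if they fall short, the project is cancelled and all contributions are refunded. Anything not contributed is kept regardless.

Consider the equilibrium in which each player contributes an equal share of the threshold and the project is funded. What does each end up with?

Equal share of the threshold: 88/4 = 22.
At this profile no one gains by cutting their contribution: any cut drops the total below 88, the project is cancelled, contributions are refunded, and the deviator ends with 42, which is less than 42 − 22 + 49 = 69. Contributing more than 22 just wastes the excess. So contributing exactly 22 is a best response.
Each player's payoff: 42 − 22 + 49 = 69.

69 credits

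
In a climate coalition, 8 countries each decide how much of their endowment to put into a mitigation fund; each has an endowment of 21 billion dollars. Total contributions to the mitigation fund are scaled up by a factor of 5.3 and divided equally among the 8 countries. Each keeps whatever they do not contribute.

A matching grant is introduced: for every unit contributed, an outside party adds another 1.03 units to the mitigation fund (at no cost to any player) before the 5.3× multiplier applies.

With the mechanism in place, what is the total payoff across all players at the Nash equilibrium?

With the mechanism, a contributed unit returns 5.3 × 2.03 / 8 = 1.3449 per unit of net cost to the contributor — now above 1 — so contributing fully is weakly dominant for every player.
So the Nash equilibrium is full contribution by all 8; the group earns 5.3 × 2.03 × 168 = 1807.51.

1807.51 billion dollars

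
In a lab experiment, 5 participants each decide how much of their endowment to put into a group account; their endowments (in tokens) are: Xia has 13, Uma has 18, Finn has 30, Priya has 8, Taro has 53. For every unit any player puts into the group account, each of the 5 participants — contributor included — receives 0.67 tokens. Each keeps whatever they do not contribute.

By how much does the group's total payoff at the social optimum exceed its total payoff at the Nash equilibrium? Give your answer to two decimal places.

The private return per contributed unit is 0.67 < 1 for everyone, so the Nash equilibrium is zero contribution and the group total is Σ E_j = 13 + 18 + 30 + 8 + 53 = 122.
Each contributed unit returns 3.350 to the group, so the social optimum is full contribution by everyone: group total = 3.350 × 122 = 408.70.
Efficiency loss = (3.350 − 1) × 122 = 286.70.

286.70 tokens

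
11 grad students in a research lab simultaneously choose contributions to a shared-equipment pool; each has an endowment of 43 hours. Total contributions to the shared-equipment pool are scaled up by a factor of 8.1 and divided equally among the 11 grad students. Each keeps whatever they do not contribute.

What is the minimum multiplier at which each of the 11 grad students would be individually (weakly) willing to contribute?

A contributed unit returns (multiplier)/11 to its contributor.
This reaches 1 exactly when the multiplier is 11.

11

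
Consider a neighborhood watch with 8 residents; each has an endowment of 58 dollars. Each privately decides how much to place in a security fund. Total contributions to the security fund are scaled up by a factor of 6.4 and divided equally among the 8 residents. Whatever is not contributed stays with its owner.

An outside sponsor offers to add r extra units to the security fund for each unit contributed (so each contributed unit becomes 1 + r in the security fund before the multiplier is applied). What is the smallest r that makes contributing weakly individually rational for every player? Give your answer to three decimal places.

With matching at rate r, one contributed unit becomes (1 + r) in the security fund and returns 6.4 × (1 + r) / 8 to the contributor.
Setting this equal to 1: 1 + r = 8/6.4 = 1.2500.
So the minimum matching rate is r = 1.2500 − 1 = 0.250.

0.250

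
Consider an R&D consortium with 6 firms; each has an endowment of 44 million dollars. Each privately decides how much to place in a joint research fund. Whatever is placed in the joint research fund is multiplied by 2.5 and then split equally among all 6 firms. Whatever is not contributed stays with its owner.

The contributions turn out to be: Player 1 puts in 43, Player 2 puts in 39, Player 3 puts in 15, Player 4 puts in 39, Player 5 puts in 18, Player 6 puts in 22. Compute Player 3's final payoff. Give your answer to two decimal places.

Total contributed: 43 + 39 + 15 + 39 + 18 + 22 = 176.
Each receives 2.5 × 176 / 6 = 73.33 from the joint research fund.
Player 3 keeps 44 − 15 = 29, so Player 3's payoff is 29 + 73.33 = 102.33.

102.33 million dollars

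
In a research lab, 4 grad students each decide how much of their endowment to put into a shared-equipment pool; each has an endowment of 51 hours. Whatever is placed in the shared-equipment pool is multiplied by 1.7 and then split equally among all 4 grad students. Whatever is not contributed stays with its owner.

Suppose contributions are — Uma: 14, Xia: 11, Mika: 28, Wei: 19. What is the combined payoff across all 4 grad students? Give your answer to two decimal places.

254.40 hours

Total contributed: 14 + 11 + 28 + 19 = 72; total kept: 4 × 51 − 72 = 132.
The shared-equipment pool pays out 1.7 × 72 = 122.40 in aggregate.
Group total = 132 + 122.40 = 254.40.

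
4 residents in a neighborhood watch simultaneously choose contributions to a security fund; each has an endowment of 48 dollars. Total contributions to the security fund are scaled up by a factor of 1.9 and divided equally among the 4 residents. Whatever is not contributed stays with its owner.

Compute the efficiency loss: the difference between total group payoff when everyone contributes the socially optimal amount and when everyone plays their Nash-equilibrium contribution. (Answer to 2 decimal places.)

Each contributed unit returns 1.9/4 = 0.4750 to its contributor — below 1 — so contributing 0 is dominant for every player. At the Nash equilibrium everyone keeps their 48, and the group total is 4 × 48 = 192.
Each contributed unit returns 1.900 to the group as a whole (0.4750 to each of 4 players), which exceeds 1, so the social optimum is full contribution: group total = 1.900 × 192 = 364.80.
Efficiency loss = 364.80 − 192 = 172.80.

172.80 dollars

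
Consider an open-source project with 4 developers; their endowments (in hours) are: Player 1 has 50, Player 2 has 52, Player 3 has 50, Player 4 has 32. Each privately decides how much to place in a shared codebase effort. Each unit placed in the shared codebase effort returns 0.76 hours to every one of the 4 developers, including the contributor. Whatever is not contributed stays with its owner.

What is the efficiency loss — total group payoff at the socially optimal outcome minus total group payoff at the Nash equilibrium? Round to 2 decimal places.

375.36 hours

The private return per contributed unit is 0.76 < 1 for everyone, so the Nash equilibrium is zero contribution and the group total is Σ E_j = 50 + 52 + 50 + 32 = 184.
Each contributed unit returns 3.040 to the group, so the social optimum is full contribution by everyone: group total = 3.040 × 184 = 559.36.
Efficiency loss = (3.040 − 1) × 184 = 375.36.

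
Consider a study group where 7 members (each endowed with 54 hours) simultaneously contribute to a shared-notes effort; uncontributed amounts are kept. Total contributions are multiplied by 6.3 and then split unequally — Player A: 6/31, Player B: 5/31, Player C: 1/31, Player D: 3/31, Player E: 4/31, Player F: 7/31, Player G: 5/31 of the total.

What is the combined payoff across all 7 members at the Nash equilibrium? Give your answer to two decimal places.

Player j's private return per contributed unit is 6.3 × (j's share). Contributing is weakly dominant for j when that share is at least 1/6.3 = 0.1587, and contributing 0 is dominant otherwise.
Player A, Player B, Player F and Player G clear that bar, contributing 54 each; the remaining 3 contribute 0. Total contributed: 216.
The shared-notes effort pays out 6.3 × 216 = 1360.80 in total (split across the unequal shares, but the aggregate is all that matters for the group sum).
The 3 free-riders keep 54 each, adding 162. Group total = 162 + 1360.80 = 1522.80.

1522.80 hours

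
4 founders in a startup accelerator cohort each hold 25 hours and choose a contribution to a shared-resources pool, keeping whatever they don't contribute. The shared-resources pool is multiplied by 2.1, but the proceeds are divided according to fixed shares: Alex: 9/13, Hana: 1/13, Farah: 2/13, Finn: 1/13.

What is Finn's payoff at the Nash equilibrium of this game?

For player j, contributing a unit is worthwhile iff 2.1 × (j's share) ≥ 1, i.e. iff j's share is at least 0.4762.
The only share above 0.4762 is Alex's 9/13, contributing 25; the remaining 3 contribute 0. Total contributed: 25.
Finn keeps 25 and receives 2.1 × 25 × 1/13 = 4.04 from the shared-resources pool, for a payoff of 29.04.

29.04 hours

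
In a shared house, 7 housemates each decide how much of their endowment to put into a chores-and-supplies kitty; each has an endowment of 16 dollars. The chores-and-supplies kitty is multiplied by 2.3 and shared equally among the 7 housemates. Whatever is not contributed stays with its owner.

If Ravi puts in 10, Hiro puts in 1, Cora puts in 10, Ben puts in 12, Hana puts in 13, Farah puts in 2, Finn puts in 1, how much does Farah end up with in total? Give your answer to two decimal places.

Total contributed: 10 + 1 + 10 + 12 + 13 + 2 + 1 = 49.
Each receives 2.3 × 49 / 7 = 16.10 from the chores-and-supplies kitty.
Farah keeps 16 − 2 = 14, so Farah's payoff is 14 + 16.10 = 30.10.

30.10 dollars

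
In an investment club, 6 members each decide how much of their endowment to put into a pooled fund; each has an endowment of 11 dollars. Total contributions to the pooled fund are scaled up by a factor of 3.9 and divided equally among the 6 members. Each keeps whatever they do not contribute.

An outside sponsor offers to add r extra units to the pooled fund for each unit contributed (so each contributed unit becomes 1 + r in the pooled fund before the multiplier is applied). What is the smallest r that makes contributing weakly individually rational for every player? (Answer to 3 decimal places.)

0.538

With matching at rate r, one contributed unit becomes (1 + r) in the pooled fund and returns 3.9 × (1 + r) / 6 to the contributor.
Setting this equal to 1: 1 + r = 6/3.9 = 1.5385.
So the minimum matching rate is r = 1.5385 − 1 = 0.538.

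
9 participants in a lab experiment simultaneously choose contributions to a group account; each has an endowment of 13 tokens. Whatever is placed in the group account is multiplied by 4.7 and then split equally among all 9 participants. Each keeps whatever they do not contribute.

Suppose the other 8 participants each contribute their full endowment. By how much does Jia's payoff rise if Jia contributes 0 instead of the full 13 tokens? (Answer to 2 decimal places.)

6.21 tokens

Switching from a contribution of 13 to 0 lets Jia keep an extra 13 tokens, but lowers the group account by 13, which costs Jia their own share of that drop: 4.7/9 × 13 = 6.79.
Net gain = 13 − 6.79 = 6.21. The private return per contributed unit (0.5222) is below 1, so free-riding is indeed the best response regardless of what the others do.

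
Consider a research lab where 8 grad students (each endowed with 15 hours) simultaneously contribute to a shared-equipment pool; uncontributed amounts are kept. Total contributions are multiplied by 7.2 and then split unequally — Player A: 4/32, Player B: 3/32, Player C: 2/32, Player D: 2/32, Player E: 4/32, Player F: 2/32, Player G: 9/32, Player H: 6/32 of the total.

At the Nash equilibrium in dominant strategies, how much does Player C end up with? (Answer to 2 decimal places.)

A player with share s gets back 7.2·s per unit contributed, so full contribution is dominant for anyone with s > 1/7.2 = 0.1389 and zero contribution is dominant for anyone below.
Player G and Player H clear that bar, contributing 15 each; the remaining 6 contribute 0. Total contributed: 30.
Player C keeps 15 and receives 7.2 × 30 × 2/32 = 13.50 from the shared-equipment pool, for a payoff of 28.50.

28.50 hours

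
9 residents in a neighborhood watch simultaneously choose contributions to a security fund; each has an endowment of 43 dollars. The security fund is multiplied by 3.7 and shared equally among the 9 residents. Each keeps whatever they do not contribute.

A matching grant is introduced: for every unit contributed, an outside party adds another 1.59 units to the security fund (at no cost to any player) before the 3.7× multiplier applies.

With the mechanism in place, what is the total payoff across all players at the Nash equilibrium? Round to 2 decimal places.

3708.62 dollars

With the mechanism, a contributed unit returns 3.7 × 2.59 / 9 = 1.0648 per unit of net cost to the contributor — now above 1 — so contributing fully is weakly dominant for every player.
At the Nash equilibrium everyone contributes 43. Group total payoff = 3.7 × 2.59 × 387 = 3708.62.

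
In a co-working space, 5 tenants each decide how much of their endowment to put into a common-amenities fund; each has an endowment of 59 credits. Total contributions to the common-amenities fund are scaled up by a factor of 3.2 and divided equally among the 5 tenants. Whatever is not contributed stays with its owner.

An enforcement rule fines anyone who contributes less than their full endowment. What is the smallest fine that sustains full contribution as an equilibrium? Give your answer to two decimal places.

21.24 credits

Given the others contribute fully, the best deviation is to contribute 0 (any partial contribution still incurs the fine and gives up units whose private return 0.6400 is below 1).
Deviating from 59 to 0 saves 59 credits but forfeits the deviator's share of the drop in the common-amenities fund: 3.2/5 × 59 = 37.76.
So the deviation gain is 59 − 37.76 = 21.24, and the fine must be at least 21.24 credits to wipe it out.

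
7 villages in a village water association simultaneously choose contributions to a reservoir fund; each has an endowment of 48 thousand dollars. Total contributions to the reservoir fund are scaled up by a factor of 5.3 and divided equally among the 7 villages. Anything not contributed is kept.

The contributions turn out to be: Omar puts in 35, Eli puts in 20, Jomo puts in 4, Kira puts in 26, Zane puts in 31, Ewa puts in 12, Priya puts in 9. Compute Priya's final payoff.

Total contributed: 35 + 20 + 4 + 26 + 31 + 12 + 9 = 137.
Each receives 5.3 × 137 / 7 = 103.73 from the reservoir fund.
Priya keeps 48 − 9 = 39, so Priya's payoff is 39 + 103.73 = 142.73.

142.73 thousand dollars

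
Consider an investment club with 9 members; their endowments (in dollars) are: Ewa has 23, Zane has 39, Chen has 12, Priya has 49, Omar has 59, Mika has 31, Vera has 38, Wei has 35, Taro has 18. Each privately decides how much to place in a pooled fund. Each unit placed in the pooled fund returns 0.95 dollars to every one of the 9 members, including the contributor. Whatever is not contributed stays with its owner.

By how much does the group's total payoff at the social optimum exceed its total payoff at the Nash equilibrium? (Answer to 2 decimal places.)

2295.20 dollars

The private return per contributed unit is 0.95 < 1 for everyone, so the Nash equilibrium is zero contribution and the group total is Σ E_j = 23 + 39 + 12 + 49 + 59 + 31 + 38 + 35 + 18 = 304.
Each contributed unit returns 8.550 to the group, so the social optimum is full contribution by everyone: group total = 8.550 × 304 = 2599.20.
Efficiency loss = (8.550 − 1) × 304 = 2295.20.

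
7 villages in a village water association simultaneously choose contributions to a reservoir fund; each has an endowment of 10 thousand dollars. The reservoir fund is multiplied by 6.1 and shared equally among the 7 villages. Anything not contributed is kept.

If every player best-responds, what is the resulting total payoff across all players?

70.00 thousand dollars

Each contributed unit returns 6.1/7 = 0.8714 to its contributor — below 1 — so contributing 0 is dominant for every player. At the Nash equilibrium everyone keeps their 10, and the group total is 7 × 10 = 70.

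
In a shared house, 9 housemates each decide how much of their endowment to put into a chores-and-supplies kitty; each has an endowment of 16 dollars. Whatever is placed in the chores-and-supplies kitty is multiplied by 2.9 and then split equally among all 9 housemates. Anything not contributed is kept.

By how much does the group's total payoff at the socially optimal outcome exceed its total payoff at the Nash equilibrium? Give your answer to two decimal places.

Each contributed unit returns 2.9/9 = 0.3222 to its contributor — below 1 — so contributing 0 is dominant for every player. At the Nash equilibrium everyone keeps their 16, and the group total is 9 × 16 = 144.
Each contributed unit returns 2.900 to the group as a whole (0.3222 to each of 9 players), which exceeds 1, so the social optimum is full contribution: group total = 2.900 × 144 = 417.60.
Efficiency loss = 417.60 − 144 = 273.60.

273.60 dollars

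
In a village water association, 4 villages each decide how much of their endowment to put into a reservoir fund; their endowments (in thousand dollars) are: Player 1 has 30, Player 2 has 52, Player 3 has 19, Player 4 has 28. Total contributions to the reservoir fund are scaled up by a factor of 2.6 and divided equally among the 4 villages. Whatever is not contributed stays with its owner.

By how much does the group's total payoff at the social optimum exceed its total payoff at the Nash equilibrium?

The private return per contributed unit is 2.6/4 = 0.6500 < 1 for every player regardless of endowment, so the Nash equilibrium is zero contribution and the group total is Σ E_j = 30 + 52 + 19 + 28 = 129.
Each contributed unit returns 2.600 to the group, so the social optimum is full contribution by everyone: group total = 2.600 × 129 = 335.40.
Efficiency loss = (2.600 − 1) × 129 = 206.40.

206.40 thousand dollars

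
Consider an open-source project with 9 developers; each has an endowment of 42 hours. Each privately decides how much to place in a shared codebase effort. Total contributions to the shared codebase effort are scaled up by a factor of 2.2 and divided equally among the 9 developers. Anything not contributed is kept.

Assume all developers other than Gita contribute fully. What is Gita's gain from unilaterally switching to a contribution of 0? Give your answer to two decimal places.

31.73 hours

Switching from a contribution of 42 to 0 lets Gita keep an extra 42 hours, but lowers the shared codebase effort by 42, which costs Gita their own share of that drop: 2.2/9 × 42 = 10.27.
Net gain = 42 − 10.27 = 31.73. The private return per contributed unit (0.2444) is below 1, so free-riding is indeed the best response regardless of what the others do.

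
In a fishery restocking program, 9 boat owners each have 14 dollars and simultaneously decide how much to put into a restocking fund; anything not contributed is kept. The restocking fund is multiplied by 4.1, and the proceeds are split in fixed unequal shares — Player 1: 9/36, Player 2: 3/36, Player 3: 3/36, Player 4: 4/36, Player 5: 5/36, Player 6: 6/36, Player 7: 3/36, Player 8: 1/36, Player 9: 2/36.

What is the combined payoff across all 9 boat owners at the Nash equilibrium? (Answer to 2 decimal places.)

Player j's private return per contributed unit is 4.1 × (j's share). Contributing is weakly dominant for j when that share is at least 1/4.1 = 0.2439, and contributing 0 is dominant otherwise.
The only share above 0.2439 is Player 1's 9/36, contributing 14; the remaining 8 contribute 0. Total contributed: 14.
The restocking fund pays out 4.1 × 14 = 57.40 in total (split across the unequal shares, but the aggregate is all that matters for the group sum).
The 8 free-riders keep 14 each, adding 112. Group total = 112 + 57.40 = 169.40.

169.40 dollars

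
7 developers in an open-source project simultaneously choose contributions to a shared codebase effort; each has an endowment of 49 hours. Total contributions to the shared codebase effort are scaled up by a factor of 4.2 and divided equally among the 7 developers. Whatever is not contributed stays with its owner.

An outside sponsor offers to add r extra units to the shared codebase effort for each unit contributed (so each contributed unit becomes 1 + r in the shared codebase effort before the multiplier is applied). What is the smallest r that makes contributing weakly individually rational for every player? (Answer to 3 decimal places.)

0.667

With matching at rate r, one contributed unit becomes (1 + r) in the shared codebase effort and returns 4.2 × (1 + r) / 7 to the contributor.
Setting this equal to 1: 1 + r = 7/4.2 = 1.6667.
So the minimum matching rate is r = 1.6667 − 1 = 0.667.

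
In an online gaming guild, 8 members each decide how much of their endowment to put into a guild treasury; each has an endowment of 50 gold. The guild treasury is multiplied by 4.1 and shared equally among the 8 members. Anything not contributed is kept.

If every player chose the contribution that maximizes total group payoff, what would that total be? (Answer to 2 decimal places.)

1640.00 gold

Each contributed unit returns 4.100 to the group as a whole (0.5125 to each of 8 players), which exceeds 1, so the social optimum is full contribution: group total = 4.100 × 400 = 1640.00.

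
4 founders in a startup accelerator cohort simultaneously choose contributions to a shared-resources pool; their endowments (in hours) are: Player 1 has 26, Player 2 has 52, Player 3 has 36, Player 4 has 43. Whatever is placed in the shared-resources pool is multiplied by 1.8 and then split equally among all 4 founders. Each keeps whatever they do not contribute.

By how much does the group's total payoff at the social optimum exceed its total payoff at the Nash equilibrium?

The private return per contributed unit is 1.8/4 = 0.4500 < 1 for every player regardless of endowment, so the Nash equilibrium is zero contribution and the group total is Σ E_j = 26 + 52 + 36 + 43 = 157.
Each contributed unit returns 1.800 to the group, so the social optimum is full contribution by everyone: group total = 1.800 × 157 = 282.60.
Efficiency loss = (1.800 − 1) × 157 = 125.60.

125.60 hours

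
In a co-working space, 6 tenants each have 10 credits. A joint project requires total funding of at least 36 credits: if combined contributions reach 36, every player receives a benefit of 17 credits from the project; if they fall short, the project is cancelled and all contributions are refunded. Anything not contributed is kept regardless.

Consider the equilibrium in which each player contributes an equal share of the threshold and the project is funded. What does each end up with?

Equal share of the threshold: 36/6 = 6.
At this profile no one gains by cutting their contribution: any cut drops the total below 36, the project is cancelled, contributions are refunded, and the deviator ends with 10, which is less than 10 − 6 + 17 = 21. Contributing more than 6 just wastes the excess. So contributing exactly 6 is a best response.
Each player's payoff: 10 − 6 + 17 = 21.

21 credits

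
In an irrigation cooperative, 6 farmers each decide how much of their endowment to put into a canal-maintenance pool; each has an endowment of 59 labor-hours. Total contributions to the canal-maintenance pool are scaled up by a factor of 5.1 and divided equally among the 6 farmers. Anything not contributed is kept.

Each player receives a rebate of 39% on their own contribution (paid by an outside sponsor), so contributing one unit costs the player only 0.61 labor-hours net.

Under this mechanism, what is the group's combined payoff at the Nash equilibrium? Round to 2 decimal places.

With the mechanism, a contributed unit returns (5.1/6) / 0.61 = 1.3934 per unit of net cost to the contributor — now above 1 — so contributing fully is weakly dominant for every player.
So the Nash equilibrium is full contribution by all 6; the group earns 6 × (59 × 0.39 + 5.1 × 59) = 1943.46.

1943.46 labor-hours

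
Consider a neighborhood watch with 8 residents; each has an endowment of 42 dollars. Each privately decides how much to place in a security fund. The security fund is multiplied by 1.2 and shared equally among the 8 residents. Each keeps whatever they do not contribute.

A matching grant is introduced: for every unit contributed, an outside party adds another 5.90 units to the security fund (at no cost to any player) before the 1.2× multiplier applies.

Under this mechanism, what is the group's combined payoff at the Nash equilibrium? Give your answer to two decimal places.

2782.08 dollars

Under the mechanism each unit contributed yields 1.2 × 6.90 / 8 = 1.0350 back to its contributor per unit of net cost, which exceeds 1, making full contribution the dominant choice for everyone.
At the Nash equilibrium everyone contributes 42. Group total payoff = 1.2 × 6.90 × 336 = 2782.08.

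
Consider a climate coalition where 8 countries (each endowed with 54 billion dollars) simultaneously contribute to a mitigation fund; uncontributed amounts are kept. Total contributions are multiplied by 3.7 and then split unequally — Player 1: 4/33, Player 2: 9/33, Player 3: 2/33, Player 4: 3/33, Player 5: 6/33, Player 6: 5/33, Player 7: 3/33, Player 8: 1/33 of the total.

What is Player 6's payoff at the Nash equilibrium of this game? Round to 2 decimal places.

84.27 billion dollars

A player with share s gets back 3.7·s per unit contributed, so full contribution is dominant for anyone with s > 1/3.7 = 0.2703 and zero contribution is dominant for anyone below.
Only Player 2 (9/33) clears that bar, contributing 54; the remaining 7 contribute 0. Total contributed: 54.
Player 6 keeps 54 and receives 3.7 × 54 × 5/33 = 30.27 from the mitigation fund, for a payoff of 84.27.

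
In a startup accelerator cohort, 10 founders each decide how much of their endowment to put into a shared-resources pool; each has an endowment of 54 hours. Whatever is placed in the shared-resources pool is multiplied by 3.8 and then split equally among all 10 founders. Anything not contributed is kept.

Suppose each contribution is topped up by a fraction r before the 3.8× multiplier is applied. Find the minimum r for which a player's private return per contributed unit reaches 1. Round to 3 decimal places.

With matching at rate r, one contributed unit becomes (1 + r) in the shared-resources pool and returns 3.8 × (1 + r) / 10 to the contributor.
Setting this equal to 1: 1 + r = 10/3.8 = 2.6316.
So the minimum matching rate is r = 2.6316 − 1 = 1.632.

1.632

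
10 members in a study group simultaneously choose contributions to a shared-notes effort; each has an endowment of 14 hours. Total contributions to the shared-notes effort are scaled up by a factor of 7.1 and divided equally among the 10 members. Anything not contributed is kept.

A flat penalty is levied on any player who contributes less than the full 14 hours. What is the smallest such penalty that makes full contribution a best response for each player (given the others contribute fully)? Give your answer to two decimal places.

Given the others contribute fully, the best deviation is to contribute 0 (any partial contribution still incurs the fine and gives up units whose private return 0.7100 is below 1).
Deviating from 14 to 0 saves 14 hours but forfeits the deviator's share of the drop in the shared-notes effort: 7.1/10 × 14 = 9.94.
So the deviation gain is 14 − 9.94 = 4.06, and the fine must be at least 4.06 hours to wipe it out.

4.06 hours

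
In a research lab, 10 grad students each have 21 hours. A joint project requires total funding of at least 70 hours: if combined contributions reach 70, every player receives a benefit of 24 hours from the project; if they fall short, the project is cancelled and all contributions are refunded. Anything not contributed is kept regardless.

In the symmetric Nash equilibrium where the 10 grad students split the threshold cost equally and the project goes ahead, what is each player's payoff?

Equal share of the threshold: 70/10 = 7.
At this profile no one gains by cutting their contribution: any cut drops the total below 70, the project is cancelled, contributions are refunded, and the deviator ends with 21, which is less than 21 − 7 + 24 = 38. Contributing more than 7 just wastes the excess. So contributing exactly 7 is a best response.
Each player's payoff: 21 − 7 + 24 = 38.

38 hours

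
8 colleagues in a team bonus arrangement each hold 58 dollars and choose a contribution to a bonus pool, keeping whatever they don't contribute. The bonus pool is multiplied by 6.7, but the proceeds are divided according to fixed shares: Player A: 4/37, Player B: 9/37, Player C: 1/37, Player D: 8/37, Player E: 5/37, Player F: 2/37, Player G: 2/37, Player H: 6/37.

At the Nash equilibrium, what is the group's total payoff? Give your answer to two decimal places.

Each unit j contributes comes back to j as 6.7 × (j's share), so j prefers to contribute only if that share exceeds 1/6.7 = 0.1493; otherwise keeping the unit dominates.
The shares above 0.1493 belong to Player B, Player D and Player H, contributing 58 each; the remaining 5 contribute 0. Total contributed: 174.
The bonus pool pays out 6.7 × 174 = 1165.80 in total (split across the unequal shares, but the aggregate is all that matters for the group sum).
The 5 free-riders keep 58 each, adding 290. Group total = 290 + 1165.80 = 1455.80.

1455.80 dollars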